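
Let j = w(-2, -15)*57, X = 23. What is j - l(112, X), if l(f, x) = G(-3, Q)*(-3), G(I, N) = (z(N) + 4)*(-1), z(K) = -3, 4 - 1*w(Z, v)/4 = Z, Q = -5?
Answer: 1365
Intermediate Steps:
w(Z, v) = 16 - 4*Z
G(I, N) = -1 (G(I, N) = (-3 + 4)*(-1) = 1*(-1) = -1)
l(f, x) = 3 (l(f, x) = -1*(-3) = 3)
j = 1368 (j = (16 - 4*(-2))*57 = (16 + 8)*57 = 24*57 = 1368)
j - l(112, X) = 1368 - 1*3 = 1368 - 3 = 1365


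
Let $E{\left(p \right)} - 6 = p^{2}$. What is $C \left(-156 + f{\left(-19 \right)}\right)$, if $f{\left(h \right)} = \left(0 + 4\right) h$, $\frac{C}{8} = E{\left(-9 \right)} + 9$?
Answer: $-178176$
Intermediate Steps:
$E{\left(p \right)} = 6 + p^{2}$
$C = 768$ ($C = 8 \left(\left(6 + \left(-9\right)^{2}\right) + 9\right) = 8 \left(\left(6 + 81\right) + 9\right) = 8 \left(87 + 9\right) = 8 \cdot 96 = 768$)
$f{\left(h \right)} = 4 h$
$C \left(-156 + f{\left(-19 \right)}\right) = 768 \left(-156 + 4 \left(-19\right)\right) = 768 \left(-156 - 76\right) = 768 \left(-232\right) = -178176$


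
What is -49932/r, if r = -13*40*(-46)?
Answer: -12483/5980 ≈ -2.0875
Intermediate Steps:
r = 23920 (r = -520*(-46) = 23920)
-49932/r = -49932/23920 = -49932*1/23920 = -12483/5980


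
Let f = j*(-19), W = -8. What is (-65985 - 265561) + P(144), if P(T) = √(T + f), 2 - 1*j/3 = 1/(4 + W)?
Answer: -331546 + 3*√7/2 ≈ -3.3154e+5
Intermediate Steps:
j = 27/4 (j = 6 - 3/(4 - 8) = 6 - 3/(-4) = 6 - 3*(-¼) = 6 + ¾ = 27/4 ≈ 6.7500)
f = -513/4 (f = (27/4)*(-19) = -513/4 ≈ -128.25)
P(T) = √(-513/4 + T) (P(T) = √(T - 513/4) = √(-513/4 + T))
(-65985 - 265561) + P(144) = (-65985 - 265561) + √(-513 + 4*144)/2 = -331546 + √(-513 + 576)/2 = -331546 + √63/2 = -331546 + (3*√7)/2 = -331546 + 3*√7/2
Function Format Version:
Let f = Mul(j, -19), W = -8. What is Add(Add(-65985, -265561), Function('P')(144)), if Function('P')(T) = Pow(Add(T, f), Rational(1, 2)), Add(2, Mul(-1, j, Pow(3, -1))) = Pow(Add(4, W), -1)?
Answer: Add(-331546, Mul(Rational(3, 2), Pow(7, Rational(1, 2)))) ≈ -3.3154e+5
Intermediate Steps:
j = Rational(27, 4) (j = Add(6, Mul(-3, Pow(Add(4, -8), -1))) = Add(6, Mul(-3, Pow(-4, -1))) = Add(6, Mul(-3, Rational(-1, 4))) = Add(6, Rational(3, 4)) = Rational(27, 4) ≈ 6.7500)
f = Rational(-513, 4) (f = Mul(Rational(27, 4), -19) = Rational(-513, 4) ≈ -128.25)
Function('P')(T) = Pow(Add(Rational(-513, 4), T), Rational(1, 2)) (Function('P')(T) = Pow(Add(T, Rational(-513, 4)), Rational(1, 2)) = Pow(Add(Rational(-513, 4), T), Rational(1, 2)))
Add(Add(-65985, -265561), Function('P')(144)) = Add(Add(-65985, -265561), Mul(Rational(1, 2), Pow(Add(-513, Mul(4, 144)), Rational(1, 2)))) = Add(-331546, Mul(Rational(1, 2), Pow(Add(-513, 576), Rational(1, 2)))) = Add(-331546, Mul(Rational(1, 2), Pow(63, Rational(1, 2)))) = Add(-331546, Mul(Rational(1, 2), Mul(3, Pow(7, Rational(1, 2))))) = Add(-331546, Mul(Rational(3, 2), Pow(7, Rational(1, 2))))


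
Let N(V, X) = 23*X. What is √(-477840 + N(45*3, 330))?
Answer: 15*I*√2090 ≈ 685.75*I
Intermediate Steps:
√(-477840 + N(45*3, 330)) = √(-477840 + 23*330) = √(-477840 + 7590) = √(-470250) = 15*I*√2090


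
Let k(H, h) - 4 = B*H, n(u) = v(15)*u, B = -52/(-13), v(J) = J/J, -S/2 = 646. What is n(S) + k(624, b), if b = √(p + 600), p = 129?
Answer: 1208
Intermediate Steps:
S = -1292 (S = -2*646 = -1292)
v(J) = 1
B = 4 (B = -52*(-1/13) = 4)
b = 27 (b = √(129 + 600) = √729 = 27)
n(u) = u (n(u) = 1*u = u)
k(H, h) = 4 + 4*H
n(S) + k(624, b) = -1292 + (4 + 4*624) = -1292 + (4 + 2496) = -1292 + 2500 = 1208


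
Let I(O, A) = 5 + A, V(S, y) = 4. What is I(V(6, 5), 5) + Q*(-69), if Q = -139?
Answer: 9601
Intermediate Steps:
I(V(6, 5), 5) + Q*(-69) = (5 + 5) - 139*(-69) = 10 + 9591 = 9601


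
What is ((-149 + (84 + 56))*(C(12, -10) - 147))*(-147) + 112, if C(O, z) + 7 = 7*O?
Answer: -92498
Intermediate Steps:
C(O, z) = -7 + 7*O
((-149 + (84 + 56))*(C(12, -10) - 147))*(-147) + 112 = ((-149 + (84 + 56))*((-7 + 7*12) - 147))*(-147) + 112 = ((-149 + 140)*((-7 + 84) - 147))*(-147) + 112 = -9*(77 - 147)*(-147) + 112 = -9*(-70)*(-147) + 112 = 630*(-147) + 112 = -92610 + 112 = -92498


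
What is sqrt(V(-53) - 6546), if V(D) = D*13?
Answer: I*sqrt(7235) ≈ 85.059*I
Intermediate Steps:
V(D) = 13*D
sqrt(V(-53) - 6546) = sqrt(13*(-53) - 6546) = sqrt(-689 - 6546) = sqrt(-7235) = I*sqrt(7235)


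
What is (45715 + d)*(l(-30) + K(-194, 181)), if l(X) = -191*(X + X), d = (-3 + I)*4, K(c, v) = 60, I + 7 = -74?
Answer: 522766080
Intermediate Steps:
I = -81 (I = -7 - 74 = -81)
d = -336 (d = (-3 - 81)*4 = -84*4 = -336)
l(X) = -382*X
(45715 + d)*(l(-30) + K(-194, 181)) = (45715 - 336)*(-382*(-30) + 60) = 45379*(11460 + 60) = 45379*11520 = 522766080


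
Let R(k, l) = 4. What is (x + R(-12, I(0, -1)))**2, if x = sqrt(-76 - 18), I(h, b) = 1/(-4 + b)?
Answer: (4 + I*sqrt(94))**2 ≈ -78.0 + 77.563*I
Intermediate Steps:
x = I*sqrt(94) (x = sqrt(-94) = I*sqrt(94) ≈ 9.6954*I)
(x + R(-12, I(0, -1)))**2 = (I*sqrt(94) + 4)**2 = (4 + I*sqrt(94))**2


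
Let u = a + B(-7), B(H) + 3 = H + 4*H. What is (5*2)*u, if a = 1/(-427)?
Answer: -162270/427 ≈ -380.02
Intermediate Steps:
B(H) = -3 + 5*H (B(H) = -3 + (H + 4*H) = -3 + 5*H)
a = -1/427 ≈ -0.0023419
u = -16227/427 (u = -1/427 + (-3 + 5*(-7)) = -1/427 + (-3 - 35) = -1/427 - 38 = -16227/427 ≈ -38.002)
(5*2)*u = (5*2)*(-16227/427) = 10*(-16227/427) = -162270/427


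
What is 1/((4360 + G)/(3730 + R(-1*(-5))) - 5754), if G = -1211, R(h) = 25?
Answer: -3755/21603121 ≈ -0.00017382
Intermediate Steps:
1/((4360 + G)/(3730 + R(-1*(-5))) - 5754) = 1/((4360 - 1211)/(3730 + 25) - 5754) = 1/(3149/3755 - 5754) = 1/(-21603121/3755) = -3755/21603121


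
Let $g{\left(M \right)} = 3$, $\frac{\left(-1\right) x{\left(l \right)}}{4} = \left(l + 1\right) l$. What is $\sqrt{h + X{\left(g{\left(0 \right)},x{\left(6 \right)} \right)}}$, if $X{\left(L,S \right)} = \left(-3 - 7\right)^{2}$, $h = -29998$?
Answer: $3 i \sqrt{3322} \approx 172.91 i$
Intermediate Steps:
$x{\left(l \right)} = - 4 l \left(1 + l\right)$ ($x{\left(l \right)} = - 4 \left(l + 1\right) l = - 4 \left(1 + l\right) l = - 4 l \left(1 + l\right)$)
$X{\left(L,S \right)} = 100$ ($X{\left(L,S \right)} = \left(-10\right)^{2} = 100$)
$\sqrt{h + X{\left(g{\left(0 \right)},x{\left(6 \right)} \right)}} = \sqrt{-29998 + 100} = \sqrt{-29898} = 3 i \sqrt{3322}$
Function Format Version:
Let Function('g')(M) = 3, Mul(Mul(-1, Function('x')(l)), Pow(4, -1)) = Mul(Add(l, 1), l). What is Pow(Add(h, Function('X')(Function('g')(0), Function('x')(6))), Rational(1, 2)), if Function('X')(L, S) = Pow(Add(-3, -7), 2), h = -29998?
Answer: Mul(3, I, Pow(3322, Rational(1, 2))) ≈ Mul(172.91, I)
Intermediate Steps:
Function('x')(l) = Mul(-4, l, Add(1, l)) (Function('x')(l) = Mul(-4, Mul(Add(l, 1), l)) = Mul(-4, Mul(Add(1, l), l)) = Mul(-4, Mul(l, Add(1, l))) = Mul(-4, l, Add(1, l)))
Function('X')(L, S) = 100 (Function('X')(L, S) = Pow(-10, 2) = 100)
Pow(Add(h, Function('X')(Function('g')(0), Function('x')(6))), Rational(1, 2)) = Pow(Add(-29998, 100), Rational(1, 2)) = Pow(-29898, Rational(1, 2)) = Mul(3, I, Pow(3322, Rational(1, 2)))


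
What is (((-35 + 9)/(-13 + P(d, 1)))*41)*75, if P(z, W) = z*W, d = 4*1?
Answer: 26650/3 ≈ 8883.3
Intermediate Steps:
d = 4
P(z, W) = W*z
(((-35 + 9)/(-13 + P(d, 1)))*41)*75 = (((-35 + 9)/(-13 + 1*4))*41)*75 = (-26/(-13 + 4)*41)*75 = (-26/(-9)*41)*75 = (-26*(-1/9)*41)*75 = ((26/9)*41)*75 = (1066/9)*75 = 26650/3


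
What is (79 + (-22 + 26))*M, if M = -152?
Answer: -12616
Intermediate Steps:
(79 + (-22 + 26))*M = (79 + (-22 + 26))*(-152) = (79 + 4)*(-152) = 83*(-152) = -12616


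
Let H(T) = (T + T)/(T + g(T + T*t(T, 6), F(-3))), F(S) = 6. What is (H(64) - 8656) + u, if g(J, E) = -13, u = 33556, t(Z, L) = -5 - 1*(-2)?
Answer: 1270028/51 ≈ 24903.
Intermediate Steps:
t(Z, L) = -3 (t(Z, L) = -5 + 2 = -3)
H(T) = 2*T/(-13 + T) (H(T) = (T + T)/(T - 13) = (2*T)/(-13 + T) = 2*T/(-13 + T))
(H(64) - 8656) + u = (2*64/(-13 + 64) - 8656) + 33556 = (2*64/51 - 8656) + 33556 = (2*64*(1/51) - 8656) + 33556 = (128/51 - 8656) + 33556 = -441328/51 + 33556 = 1270028/51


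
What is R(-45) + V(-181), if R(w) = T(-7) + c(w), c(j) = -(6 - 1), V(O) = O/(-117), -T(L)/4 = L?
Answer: 2872/117 ≈ 24.547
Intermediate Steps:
T(L) = -4*L
V(O) = -O/117 (V(O) = O*(-1/117) = -O/117)
c(j) = -5 (c(j) = -1*5 = -5)
R(w) = 23 (R(w) = -4*(-7) - 5 = 28 - 5 = 23)
R(-45) + V(-181) = 23 - 1/117*(-181) = 23 + 181/117 = 2872/117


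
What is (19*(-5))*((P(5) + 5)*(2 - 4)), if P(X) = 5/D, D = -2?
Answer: 475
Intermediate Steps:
P(X) = -5/2 (P(X) = 5/(-2) = 5*(-½) = -5/2)
(19*(-5))*((P(5) + 5)*(2 - 4)) = (19*(-5))*((-5/2 + 5)*(2 - 4)) = -475*(-2)/2 = -95*(-5) = 475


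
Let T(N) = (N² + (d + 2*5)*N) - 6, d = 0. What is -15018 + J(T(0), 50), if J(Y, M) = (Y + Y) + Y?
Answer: -15036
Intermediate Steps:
T(N) = -6 + N² + 10*N (T(N) = (N² + (0 + 2*5)*N) - 6 = (N² + (0 + 10)*N) - 6 = (N² + 10*N) - 6 = -6 + N² + 10*N)
J(Y, M) = 3*Y (J(Y, M) = 2*Y + Y = 3*Y)
-15018 + J(T(0), 50) = -15018 + 3*(-6 + 0² + 10*0) = -15018 + 3*(-6 + 0 + 0) = -15018 + 3*(-6) = -15018 - 18 = -15036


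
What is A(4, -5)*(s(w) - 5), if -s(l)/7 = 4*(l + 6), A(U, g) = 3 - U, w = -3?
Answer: 89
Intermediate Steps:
s(l) = -168 - 28*l (s(l) = -28*(l + 6) = -28*(6 + l) = -7*(24 + 4*l) = -168 - 28*l)
A(4, -5)*(s(w) - 5) = (3 - 1*4)*((-168 - 28*(-3)) - 5) = (3 - 4)*((-168 + 84) - 5) = -(-84 - 5) = -1*(-89) = 89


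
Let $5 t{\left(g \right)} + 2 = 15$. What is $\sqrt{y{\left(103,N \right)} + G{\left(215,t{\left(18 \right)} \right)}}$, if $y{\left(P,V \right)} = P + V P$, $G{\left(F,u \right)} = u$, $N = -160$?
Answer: $\frac{4 i \sqrt{25585}}{5} \approx 127.96 i$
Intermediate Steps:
$t{\left(g \right)} = \frac{13}{5}$ ($t{\left(g \right)} = - \frac{2}{5} + \frac{1}{5} \cdot 15 = - \frac{2}{5} + 3 = \frac{13}{5}$)
$y{\left(P,V \right)} = P + P V$
$\sqrt{y{\left(103,N \right)} + G{\left(215,t{\left(18 \right)} \right)}} = \sqrt{103 \left(1 - 160\right) + \frac{13}{5}} = \sqrt{103 \left(-159\right) + \frac{13}{5}} = \sqrt{-16377 + \frac{13}{5}} = \sqrt{- \frac{81872}{5}} = \frac{4 i \sqrt{25585}}{5}$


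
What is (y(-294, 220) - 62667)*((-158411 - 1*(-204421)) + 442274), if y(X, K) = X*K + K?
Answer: -62074080068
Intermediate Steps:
y(X, K) = K + K*X (y(X, K) = K*X + K = K + K*X)
(y(-294, 220) - 62667)*((-158411 - 1*(-204421)) + 442274) = (220*(1 - 294) - 62667)*((-158411 - 1*(-204421)) + 442274) = (220*(-293) - 62667)*((-158411 + 204421) + 442274) = (-64460 - 62667)*(46010 + 442274) = -127127*488284 = -62074080068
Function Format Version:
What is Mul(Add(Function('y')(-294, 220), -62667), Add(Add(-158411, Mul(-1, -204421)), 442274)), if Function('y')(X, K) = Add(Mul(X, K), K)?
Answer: -62074080068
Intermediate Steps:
Function('y')(X, K) = Add(K, Mul(K, X)) (Function('y')(X, K) = Add(Mul(K, X), K) = Add(K, Mul(K, X)))
Mul(Add(Function('y')(-294, 220), -62667), Add(Add(-158411, Mul(-1, -204421)), 442274)) = Mul(Add(Mul(220, Add(1, -294)), -62667), Add(Add(-158411, Mul(-1, -204421)), 442274)) = Mul(Add(Mul(220, -293), -62667), Add(Add(-158411, 204421), 442274)) = Mul(Add(-64460, -62667), Add(46010, 442274)) = Mul(-127127, 488284) = -62074080068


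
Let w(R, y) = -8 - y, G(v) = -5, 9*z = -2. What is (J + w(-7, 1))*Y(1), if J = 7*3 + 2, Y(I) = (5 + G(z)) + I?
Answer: 14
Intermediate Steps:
z = -2/9 (z = (1/9)*(-2) = -2/9 ≈ -0.22222)
Y(I) = I (Y(I) = (5 - 5) + I = 0 + I = I)
J = 23 (J = 21 + 2 = 23)
(J + w(-7, 1))*Y(1) = (23 + (-8 - 1*1))*1 = (23 + (-8 - 1))*1 = (23 - 9)*1 = 14*1 = 14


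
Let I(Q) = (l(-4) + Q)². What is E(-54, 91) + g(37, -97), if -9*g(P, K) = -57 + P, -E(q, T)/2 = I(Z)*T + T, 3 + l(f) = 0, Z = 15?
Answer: -237490/9 ≈ -26388.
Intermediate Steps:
l(f) = -3 (l(f) = -3 + 0 = -3)
I(Q) = (-3 + Q)²
E(q, T) = -290*T (E(q, T) = -2*((-3 + 15)²*T + T) = -2*(12²*T + T) = -2*(144*T + T) = -290*T)
g(P, K) = 19/3 - P/9 (g(P, K) = -(-57 + P)/9 = 19/3 - P/9)
E(-54, 91) + g(37, -97) = -290*91 + (19/3 - ⅑*37) = -26390 + (19/3 - 37/9) = -26390 + 20/9 = -237490/9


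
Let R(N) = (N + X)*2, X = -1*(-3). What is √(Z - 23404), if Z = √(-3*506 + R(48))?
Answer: √(-23404 + 2*I*√354) ≈ 0.123 + 152.98*I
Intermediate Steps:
X = 3
R(N) = 6 + 2*N (R(N) = (N + 3)*2 = (3 + N)*2 = 6 + 2*N)
Z = 2*I*√354 (Z = √(-3*506 + (6 + 2*48)) = √(-1518 + (6 + 96)) = √(-1518 + 102) = √(-1416) = 2*I*√354 ≈ 37.63*I)
√(Z - 23404) = √(2*I*√354 - 23404) = √(-23404 + 2*I*√354)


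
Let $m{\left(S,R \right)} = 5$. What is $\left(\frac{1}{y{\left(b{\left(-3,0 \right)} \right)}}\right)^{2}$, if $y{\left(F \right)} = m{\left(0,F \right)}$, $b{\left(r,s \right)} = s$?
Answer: $\frac{1}{25} \approx 0.04$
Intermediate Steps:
$y{\left(F \right)} = 5$
$\left(\frac{1}{y{\left(b{\left(-3,0 \right)} \right)}}\right)^{2} = \left(\frac{1}{5}\right)^{2} = \frac{1}{25}$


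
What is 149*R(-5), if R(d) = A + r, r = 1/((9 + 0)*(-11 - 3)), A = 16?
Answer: 300235/126 ≈ 2382.8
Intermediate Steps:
r = -1/126 (r = 1/(9*(-14)) = 1/(-126) = -1/126 ≈ -0.0079365)
R(d) = 2015/126 (R(d) = 16 - 1/126 = 2015/126)
149*R(-5) = 149*(2015/126) = 300235/126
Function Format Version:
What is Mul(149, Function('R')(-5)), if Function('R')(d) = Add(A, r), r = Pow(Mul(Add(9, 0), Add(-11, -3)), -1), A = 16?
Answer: Rational(300235, 126) ≈ 2382.8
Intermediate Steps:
r = Rational(-1, 126) (r = Pow(Mul(9, -14), -1) = Pow(-126, -1) = Rational(-1, 126) ≈ -0.0079365)
Function('R')(d) = Rational(2015, 126) (Function('R')(d) = Add(16, Rational(-1, 126)) = Rational(2015, 126))
Mul(149, Function('R')(-5)) = Mul(149, Rational(2015, 126)) = Rational(300235, 126)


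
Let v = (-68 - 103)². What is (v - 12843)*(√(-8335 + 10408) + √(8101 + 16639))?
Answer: 16398*√2073 + 32796*√6185 ≈ 3.3258e+6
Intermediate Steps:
v = 29241 (v = (-171)² = 29241)
(v - 12843)*(√(-8335 + 10408) + √(8101 + 16639)) = (29241 - 12843)*(√(-8335 + 10408) + √(8101 + 16639)) = 16398*(√2073 + √24740) = 16398*(√2073 + 2*√6185) = 16398*√2073 + 32796*√6185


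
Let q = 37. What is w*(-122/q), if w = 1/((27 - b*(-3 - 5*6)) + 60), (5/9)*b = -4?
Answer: 610/27861 ≈ 0.021894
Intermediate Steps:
b = -36/5 (b = (9/5)*(-4) = -36/5 ≈ -7.2000)
w = -5/753 (w = 1/((27 - (-36)*(-3 - 5*6)/5) + 60) = 1/((27 - (-36)*(-3 - 30)/5) + 60) = 1/((27 - (-36)*(-33)/5) + 60) = 1/((27 - 1*1188/5) + 60) = 1/((27 - 1188/5) + 60) = 1/(-1053/5 + 60) = 1/(-753/5) = -5/753 ≈ -0.0066401)
w*(-122/q) = -(-610)/(753*37) = -5/753*(-122/37) = 610/27861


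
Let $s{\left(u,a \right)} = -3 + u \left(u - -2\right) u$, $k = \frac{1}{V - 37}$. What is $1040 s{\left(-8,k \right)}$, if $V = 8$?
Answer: $-402480$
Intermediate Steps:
$k = - \frac{1}{29}$ ($k = \frac{1}{8 - 37} = \frac{1}{-29} = - \frac{1}{29} \approx -0.034483$)
$s{\left(u,a \right)} = -3 + u^{2} \left(2 + u\right)$ ($s{\left(u,a \right)} = -3 + u \left(u + 2\right) u = -3 + u \left(2 + u\right) u = -3 + u u \left(2 + u\right) = -3 + u^{2} \left(2 + u\right)$)
$1040 s{\left(-8,k \right)} = 1040 \left(-3 + \left(-8\right)^{3} + 2 \left(-8\right)^{2}\right) = 1040 \left(-3 - 512 + 2 \cdot 64\right) = 1040 \left(-3 - 512 + 128\right) = 1040 \left(-387\right) = -402480$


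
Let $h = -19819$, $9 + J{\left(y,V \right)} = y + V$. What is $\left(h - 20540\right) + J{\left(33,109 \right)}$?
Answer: $-40226$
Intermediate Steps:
$J{\left(y,V \right)} = -9 + V + y$ ($J{\left(y,V \right)} = -9 + \left(y + V\right) = -9 + \left(V + y\right) = -9 + V + y$)
$\left(h - 20540\right) + J{\left(33,109 \right)} = \left(-19819 - 20540\right) + \left(-9 + 109 + 33\right) = -40359 + 133 = -40226$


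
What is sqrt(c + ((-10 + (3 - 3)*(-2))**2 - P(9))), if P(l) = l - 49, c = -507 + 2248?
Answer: 3*sqrt(209) ≈ 43.370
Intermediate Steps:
c = 1741
P(l) = -49 + l
sqrt(c + ((-10 + (3 - 3)*(-2))**2 - P(9))) = sqrt(1741 + ((-10 + (3 - 3)*(-2))**2 - (-49 + 9))) = sqrt(1741 + ((-10 + 0*(-2))**2 - 1*(-40))) = sqrt(1741 + ((-10 + 0)**2 + 40)) = sqrt(1741 + ((-10)**2 + 40)) = sqrt(1741 + (100 + 40)) = sqrt(1741 + 140) = sqrt(1881) = 3*sqrt(209)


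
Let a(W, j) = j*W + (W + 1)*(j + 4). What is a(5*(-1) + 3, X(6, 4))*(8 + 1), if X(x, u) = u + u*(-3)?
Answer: 180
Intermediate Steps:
X(x, u) = -2*u (X(x, u) = u - 3*u = -2*u)
a(W, j) = W*j + (1 + W)*(4 + j)
a(5*(-1) + 3, X(6, 4))*(8 + 1) = (4 - 2*4 + 4*(5*(-1) + 3) + 2*(5*(-1) + 3)*(-2*4))*(8 + 1) = (4 - 8 + 4*(-5 + 3) + 2*(-5 + 3)*(-8))*9 = (4 - 8 + 4*(-2) + 2*(-2)*(-8))*9 = (4 - 8 - 8 + 32)*9 = 20*9 = 180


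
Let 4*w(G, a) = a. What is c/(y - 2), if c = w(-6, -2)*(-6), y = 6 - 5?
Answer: -3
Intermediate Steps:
y = 1
w(G, a) = a/4
c = 3 (c = ((¼)*(-2))*(-6) = -½*(-6) = 3)
c/(y - 2) = 3/(1 - 2) = 3/(-1) = 3*(-1) = -3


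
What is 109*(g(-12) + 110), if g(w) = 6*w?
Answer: 4142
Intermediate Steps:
109*(g(-12) + 110) = 109*(6*(-12) + 110) = 109*(-72 + 110) = 109*38 = 4142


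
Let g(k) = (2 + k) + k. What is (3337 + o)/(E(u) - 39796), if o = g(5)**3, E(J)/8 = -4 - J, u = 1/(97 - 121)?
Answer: -15195/119483 ≈ -0.12717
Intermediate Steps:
u = -1/24 (u = 1/(-24) = -1/24 ≈ -0.041667)
g(k) = 2 + 2*k
E(J) = -32 - 8*J (E(J) = 8*(-4 - J) = -32 - 8*J)
o = 1728 (o = (2 + 2*5)**3 = (2 + 10)**3 = 12**3 = 1728)
(3337 + o)/(E(u) - 39796) = (3337 + 1728)/((-32 - 8*(-1/24)) - 39796) = 5065/((-32 + 1/3) - 39796) = 5065/(-95/3 - 39796) = 5065/(-119483/3) = 5065*(-3/119483) = -15195/119483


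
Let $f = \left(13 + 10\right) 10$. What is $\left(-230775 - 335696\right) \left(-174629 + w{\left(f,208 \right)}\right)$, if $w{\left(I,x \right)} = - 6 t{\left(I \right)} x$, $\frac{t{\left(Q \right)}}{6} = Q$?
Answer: $1074521279299$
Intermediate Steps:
$t{\left(Q \right)} = 6 Q$
$f = 230$ ($f = 23 \cdot 10 = 230$)
$w{\left(I,x \right)} = - 36 I x$ ($w{\left(I,x \right)} = - 6 \cdot 6 I x = - 36 I x$)
$\left(-230775 - 335696\right) \left(-174629 + w{\left(f,208 \right)}\right) = \left(-230775 - 335696\right) \left(-174629 - 8280 \cdot 208\right) = - 566471 \left(-174629 - 1722240\right) = \left(-566471\right) \left(-1896869\right) = 1074521279299$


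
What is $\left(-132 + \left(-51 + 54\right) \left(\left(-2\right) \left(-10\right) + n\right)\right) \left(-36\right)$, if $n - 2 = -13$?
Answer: $3780$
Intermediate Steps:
$n = -11$ ($n = 2 - 13 = -11$)
$\left(-132 + \left(-51 + 54\right) \left(\left(-2\right) \left(-10\right) + n\right)\right) \left(-36\right) = \left(-132 + \left(-51 + 54\right) \left(\left(-2\right) \left(-10\right) - 11\right)\right) \left(-36\right) = \left(-132 + 3 \left(20 - 11\right)\right) \left(-36\right) = \left(-132 + 3 \cdot 9\right) \left(-36\right) = \left(-132 + 27\right) \left(-36\right) = \left(-105\right) \left(-36\right) = 3780$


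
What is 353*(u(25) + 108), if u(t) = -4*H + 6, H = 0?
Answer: 40242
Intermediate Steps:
u(t) = 6 (u(t) = -4*0 + 6 = 0 + 6 = 6)
353*(u(25) + 108) = 353*(6 + 108) = 353*114 = 40242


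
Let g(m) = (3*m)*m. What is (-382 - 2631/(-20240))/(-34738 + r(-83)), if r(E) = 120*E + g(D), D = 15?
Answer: 7729049/891025520 ≈ 0.0086743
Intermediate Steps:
g(m) = 3*m²
r(E) = 675 + 120*E (r(E) = 120*E + 3*15² = 120*E + 3*225 = 120*E + 675 = 675 + 120*E)
(-382 - 2631/(-20240))/(-34738 + r(-83)) = (-382 - 2631/(-20240))/(-34738 + (675 + 120*(-83))) = (-382 - 2631*(-1/20240))/(-34738 + (675 - 9960)) = (-382 + 2631/20240)/(-34738 - 9285) = -7729049/20240/(-44023) = -7729049/20240*(-1/44023) = 7729049/891025520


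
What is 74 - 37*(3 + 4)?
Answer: -185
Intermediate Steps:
74 - 37*(3 + 4) = 74 - 37*7 = 74 - 259 = -185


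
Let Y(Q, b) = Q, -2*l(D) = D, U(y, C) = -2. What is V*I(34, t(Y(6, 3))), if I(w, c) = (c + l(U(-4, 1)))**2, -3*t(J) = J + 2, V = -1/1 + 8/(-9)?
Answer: -425/81 ≈ -5.2469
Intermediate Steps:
l(D) = -D/2
V = -17/9 (V = -1*1 + 8*(-1/9) = -1 - 8/9 = -17/9 ≈ -1.8889)
t(J) = -2/3 - J/3 (t(J) = -(J + 2)/3 = -(2 + J)/3 = -2/3 - J/3)
I(w, c) = (1 + c)**2 (I(w, c) = (c - 1/2*(-2))**2 = (c + 1)**2 = (1 + c)**2)
V*I(34, t(Y(6, 3))) = -17*(1 + (-2/3 - 1/3*6))**2/9 = -17*(1 + (-2/3 - 2))**2/9 = -17*(1 - 8/3)**2/9 = -17*(-5/3)**2/9 = -17/9*25/9 = -425/81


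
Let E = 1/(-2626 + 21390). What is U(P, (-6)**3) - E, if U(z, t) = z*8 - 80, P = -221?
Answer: -34675873/18764 ≈ -1848.0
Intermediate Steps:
E = 1/18764 ≈ 5.3294e-5
U(z, t) = -80 + 8*z (U(z, t) = 8*z - 80 = -80 + 8*z)
U(P, (-6)**3) - E = (-80 + 8*(-221)) - 1*1/18764 = (-80 - 1768) - 1/18764 = -1848 - 1/18764 = -34675873/18764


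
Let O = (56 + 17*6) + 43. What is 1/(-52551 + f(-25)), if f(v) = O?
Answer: -1/52350 ≈ -1.9102e-5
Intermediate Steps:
O = 201 (O = (56 + 102) + 43 = 158 + 43 = 201)
f(v) = 201
1/(-52551 + f(-25)) = 1/(-52551 + 201) = 1/(-52350) = -1/52350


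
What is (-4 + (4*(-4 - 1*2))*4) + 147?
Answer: 47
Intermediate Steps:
(-4 + (4*(-4 - 1*2))*4) + 147 = (-4 + (4*(-4 - 2))*4) + 147 = (-4 + (4*(-6))*4) + 147 = (-4 - 24*4) + 147 = (-4 - 96) + 147 = -100 + 147 = 47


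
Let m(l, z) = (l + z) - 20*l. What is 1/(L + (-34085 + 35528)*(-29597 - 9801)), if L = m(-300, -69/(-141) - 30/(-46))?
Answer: -1081/61450107500 ≈ -1.7592e-8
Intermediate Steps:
m(l, z) = z - 19*l
L = 6162934/1081 (L = (-69/(-141) - 30/(-46)) - 19*(-300) = (-69*(-1/141) - 30*(-1/46)) + 5700 = (23/47 + 15/23) + 5700 = 1234/1081 + 5700 = 6162934/1081 ≈ 5701.1)
1/(L + (-34085 + 35528)*(-29597 - 9801)) = 1/(6162934/1081 + (-34085 + 35528)*(-29597 - 9801)) = 1/(6162934/1081 + 1443*(-39398)) = 1/(6162934/1081 - 56851314) = 1/(-61450107500/1081) = -1081/61450107500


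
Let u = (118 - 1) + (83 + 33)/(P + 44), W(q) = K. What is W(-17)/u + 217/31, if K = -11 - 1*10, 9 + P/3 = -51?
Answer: 26929/3949 ≈ 6.8192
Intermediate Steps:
P = -180 (P = -27 + 3*(-51) = -27 - 153 = -180)
K = -21 (K = -11 - 10 = -21)
W(q) = -21
u = 3949/34 (u = (118 - 1) + (83 + 33)/(-180 + 44) = 117 + 116/(-136) = 117 + 116*(-1/136) = 117 - 29/34 = 3949/34 ≈ 116.15)
W(-17)/u + 217/31 = -21/3949/34 + 217/31 = -21*34/3949 + 217*(1/31) = -714/3949 + 7 = 26929/3949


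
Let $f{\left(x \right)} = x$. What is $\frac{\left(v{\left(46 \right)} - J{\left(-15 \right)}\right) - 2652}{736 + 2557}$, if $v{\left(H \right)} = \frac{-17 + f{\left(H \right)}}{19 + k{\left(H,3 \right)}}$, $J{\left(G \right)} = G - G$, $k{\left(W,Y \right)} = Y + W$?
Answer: $- \frac{180307}{223924} \approx -0.80521$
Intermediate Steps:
$k{\left(W,Y \right)} = W + Y$
$J{\left(G \right)} = 0$
$v{\left(H \right)} = \frac{-17 + H}{22 + H}$ ($v{\left(H \right)} = \frac{-17 + H}{19 + \left(H + 3\right)} = \frac{-17 + H}{19 + \left(3 + H\right)} = \frac{-17 + H}{22 + H}$)
$\frac{\left(v{\left(46 \right)} - J{\left(-15 \right)}\right) - 2652}{736 + 2557} = \frac{\left(\frac{-17 + 46}{22 + 46} - 0\right) - 2652}{736 + 2557} = \frac{\left(\frac{1}{68} \cdot 29 + 0\right) - 2652}{3293} = \left(\left(\frac{1}{68} \cdot 29 + 0\right) - 2652\right) \frac{1}{3293} = \left(\left(\frac{29}{68} + 0\right) - 2652\right) \frac{1}{3293} = \left(\frac{29}{68} - 2652\right) \frac{1}{3293} = \left(- \frac{180307}{68}\right) \frac{1}{3293} = - \frac{180307}{223924}$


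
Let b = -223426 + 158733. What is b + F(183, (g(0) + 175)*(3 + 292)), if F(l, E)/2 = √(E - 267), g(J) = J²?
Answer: -64693 + 2*√51358 ≈ -64240.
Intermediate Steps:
F(l, E) = 2*√(-267 + E) (F(l, E) = 2*√(E - 267) = 2*√(-267 + E))
b = -64693
b + F(183, (g(0) + 175)*(3 + 292)) = -64693 + 2*√(-267 + (0² + 175)*(3 + 292)) = -64693 + 2*√(-267 + (0 + 175)*295) = -64693 + 2*√(-267 + 175*295) = -64693 + 2*√(-267 + 51625) = -64693 + 2*√51358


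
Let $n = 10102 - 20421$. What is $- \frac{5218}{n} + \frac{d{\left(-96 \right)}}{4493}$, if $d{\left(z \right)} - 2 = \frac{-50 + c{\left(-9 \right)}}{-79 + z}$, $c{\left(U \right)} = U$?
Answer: $\frac{4107003421}{8113571725} \approx 0.50619$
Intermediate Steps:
$n = -10319$
$d{\left(z \right)} = 2 - \frac{59}{-79 + z}$ ($d{\left(z \right)} = 2 + \frac{-50 - 9}{-79 + z} = 2 - \frac{59}{-79 + z}$)
$- \frac{5218}{n} + \frac{d{\left(-96 \right)}}{4493} = - \frac{5218}{-10319} + \frac{\frac{1}{-79 - 96} \left(-217 + 2 \left(-96\right)\right)}{4493} = \left(-5218\right) \left(- \frac{1}{10319}\right) + \frac{-217 - 192}{-175} \cdot \frac{1}{4493} = \frac{5218}{10319} + \left(- \frac{1}{175}\right) \left(-409\right) \frac{1}{4493} = \frac{5218}{10319} + \frac{409}{175} \cdot \frac{1}{4493} = \frac{5218}{10319} + \frac{409}{786275} = \frac{4107003421}{8113571725}$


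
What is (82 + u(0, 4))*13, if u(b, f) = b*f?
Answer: 1066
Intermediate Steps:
(82 + u(0, 4))*13 = (82 + 0*4)*13 = (82 + 0)*13 = 82*13 = 1066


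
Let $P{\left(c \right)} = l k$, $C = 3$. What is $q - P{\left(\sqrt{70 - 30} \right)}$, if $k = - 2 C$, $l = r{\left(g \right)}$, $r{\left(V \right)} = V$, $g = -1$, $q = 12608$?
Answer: $12602$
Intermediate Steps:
$l = -1$
$k = -6$ ($k = \left(-2\right) 3 = -6$)
$P{\left(c \right)} = 6$ ($P{\left(c \right)} = \left(-1\right) \left(-6\right) = 6$)
$q - P{\left(\sqrt{70 - 30} \right)} = 12608 - 6 = 12602$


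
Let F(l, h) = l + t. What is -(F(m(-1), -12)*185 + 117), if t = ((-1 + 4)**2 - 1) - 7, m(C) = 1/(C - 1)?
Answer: -419/2 ≈ -209.50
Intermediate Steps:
m(C) = 1/(-1 + C)
t = 1 (t = (3**2 - 1) - 7 = (9 - 1) - 7 = 8 - 7 = 1)
F(l, h) = 1 + l (F(l, h) = l + 1 = 1 + l)
-(F(m(-1), -12)*185 + 117) = -((1 + 1/(-1 - 1))*185 + 117) = -((1 + 1/(-2))*185 + 117) = -((1 - 1/2)*185 + 117) = -((1/2)*185 + 117) = -(185/2 + 117) = -1*419/2 = -419/2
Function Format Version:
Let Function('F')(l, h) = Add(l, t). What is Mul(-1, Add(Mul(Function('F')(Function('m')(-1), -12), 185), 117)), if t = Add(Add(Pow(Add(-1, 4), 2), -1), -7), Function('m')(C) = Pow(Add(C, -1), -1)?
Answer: Rational(-419, 2) ≈ -209.50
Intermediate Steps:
Function('m')(C) = Pow(Add(-1, C), -1)
t = 1 (t = Add(Add(Pow(3, 2), -1), -7) = Add(Add(9, -1), -7) = Add(8, -7) = 1)
Function('F')(l, h) = Add(1, l) (Function('F')(l, h) = Add(l, 1) = Add(1, l))
Mul(-1, Add(Mul(Function('F')(Function('m')(-1), -12), 185), 117)) = Mul(-1, Add(Mul(Add(1, Pow(Add(-1, -1), -1)), 185), 117)) = Mul(-1, Add(Mul(Add(1, Pow(-2, -1)), 185), 117)) = Mul(-1, Add(Mul(Add(1, Rational(-1, 2)), 185), 117)) = Mul(-1, Add(Mul(Rational(1, 2), 185), 117)) = Mul(-1, Add(Rational(185, 2), 117)) = Mul(-1, Rational(419, 2)) = Rational(-419, 2)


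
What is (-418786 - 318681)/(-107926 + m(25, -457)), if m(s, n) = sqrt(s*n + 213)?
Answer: 39795931721/5824016344 + 737467*I*sqrt(2803)/5824016344 ≈ 6.8331 + 0.006704*I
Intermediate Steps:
m(s, n) = sqrt(213 + n*s) (m(s, n) = sqrt(n*s + 213) = sqrt(213 + n*s))
(-418786 - 318681)/(-107926 + m(25, -457)) = (-418786 - 318681)/(-107926 + sqrt(213 - 457*25)) = -737467/(-107926 + sqrt(213 - 11425)) = -737467/(-107926 + sqrt(-11212)) = -737467/(-107926 + 2*I*sqrt(2803))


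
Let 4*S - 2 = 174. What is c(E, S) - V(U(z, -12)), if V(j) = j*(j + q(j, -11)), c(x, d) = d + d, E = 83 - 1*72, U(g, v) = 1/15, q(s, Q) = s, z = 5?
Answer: 19798/225 ≈ 87.991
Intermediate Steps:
U(g, v) = 1/15
S = 44 (S = ½ + (¼)*174 = ½ + 87/2 = 44)
E = 11 (E = 83 - 72 = 11)
c(x, d) = 2*d
V(j) = 2*j² (V(j) = j*(j + j) = j*(2*j) = 2*j²)
c(E, S) - V(U(z, -12)) = 2*44 - 2*(1/15)² = 88 - 2/225 = 19798/225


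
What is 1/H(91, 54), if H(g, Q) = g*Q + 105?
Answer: 1/5019 ≈ 0.00019924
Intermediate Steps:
H(g, Q) = 105 + Q*g (H(g, Q) = Q*g + 105 = 105 + Q*g)
1/H(91, 54) = 1/(105 + 54*91) = 1/(105 + 4914) = 1/5019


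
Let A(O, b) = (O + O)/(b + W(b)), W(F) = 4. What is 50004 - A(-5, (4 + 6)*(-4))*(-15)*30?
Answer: 50129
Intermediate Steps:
A(O, b) = 2*O/(4 + b) (A(O, b) = (O + O)/(b + 4) = (2*O)/(4 + b) = 2*O/(4 + b))
50004 - A(-5, (4 + 6)*(-4))*(-15)*30 = 50004 - (2*(-5)/(4 + (4 + 6)*(-4)))*(-15)*30 = 50004 - (2*(-5)/(4 + 10*(-4)))*(-15)*30 = 50004 - (2*(-5)/(4 - 40))*(-15)*30 = 50004 - (2*(-5)/(-36))*(-15)*30 = 50004 - (2*(-5)*(-1/36))*(-15)*30 = 50004 - (5/18)*(-15)*30 = 50004 - (-25)*30/6 = 50004 - 1*(-125) = 50004 + 125 = 50129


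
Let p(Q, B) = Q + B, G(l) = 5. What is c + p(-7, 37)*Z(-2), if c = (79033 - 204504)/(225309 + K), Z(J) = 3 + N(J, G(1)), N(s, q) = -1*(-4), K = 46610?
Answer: 56977519/271919 ≈ 209.54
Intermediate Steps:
N(s, q) = 4
Z(J) = 7 (Z(J) = 3 + 4 = 7)
c = -125471/271919 (c = (79033 - 204504)/(225309 + 46610) = -125471/271919 ≈ -0.46143)
p(Q, B) = B + Q
c + p(-7, 37)*Z(-2) = -125471/271919 + (37 - 7)*7 = -125471/271919 + 30*7 = -125471/271919 + 210 = 56977519/271919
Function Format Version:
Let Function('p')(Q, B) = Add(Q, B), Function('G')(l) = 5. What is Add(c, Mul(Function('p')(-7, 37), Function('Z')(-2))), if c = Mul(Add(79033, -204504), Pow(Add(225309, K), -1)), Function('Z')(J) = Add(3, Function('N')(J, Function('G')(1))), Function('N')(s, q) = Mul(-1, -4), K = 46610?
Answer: Rational(56977519, 271919) ≈ 209.54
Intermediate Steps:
Function('N')(s, q) = 4
Function('Z')(J) = 7 (Function('Z')(J) = Add(3, 4) = 7)
c = Rational(-125471, 271919) (c = Mul(Add(79033, -204504), Pow(Add(225309, 46610), -1)) = Mul(-125471, Pow(271919, -1)) = Mul(-125471, Rational(1, 271919)) = Rational(-125471, 271919) ≈ -0.46143)
Function('p')(Q, B) = Add(B, Q)
Add(c, Mul(Function('p')(-7, 37), Function('Z')(-2))) = Add(Rational(-125471, 271919), Mul(Add(37, -7), 7)) = Add(Rational(-125471, 271919), Mul(30, 7)) = Add(Rational(-125471, 271919), 210) = Rational(56977519, 271919)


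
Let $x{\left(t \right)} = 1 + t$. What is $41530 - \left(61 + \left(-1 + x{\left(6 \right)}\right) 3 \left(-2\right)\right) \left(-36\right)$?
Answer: $42430$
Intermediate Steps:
$41530 - \left(61 + \left(-1 + x{\left(6 \right)}\right) 3 \left(-2\right)\right) \left(-36\right) = 41530 - \left(61 + \left(-1 + \left(1 + 6\right)\right) 3 \left(-2\right)\right) \left(-36\right) = 41530 - \left(61 + \left(-1 + 7\right) \left(-6\right)\right) \left(-36\right) = 41530 - \left(61 + 6 \left(-6\right)\right) \left(-36\right) = 41530 - \left(61 - 36\right) \left(-36\right) = 41530 - 25 \left(-36\right) = 41530 - -900 = 41530 + 900 = 42430$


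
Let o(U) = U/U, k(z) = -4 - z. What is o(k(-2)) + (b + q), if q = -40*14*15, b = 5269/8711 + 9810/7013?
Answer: -512974544550/61090243 ≈ -8397.0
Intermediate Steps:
o(U) = 1
b = 122406407/61090243 (b = 5269*(1/8711) + 9810*(1/7013) = 5269/8711 + 9810/7013 = 122406407/61090243 ≈ 2.0037)
q = -8400 (q = -560*15 = -8400)
o(k(-2)) + (b + q) = 1 + (122406407/61090243 - 8400) = 1 - 513035634793/61090243 = -512974544550/61090243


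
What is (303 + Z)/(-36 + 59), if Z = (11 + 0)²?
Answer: 424/23 ≈ 18.435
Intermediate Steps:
Z = 121 (Z = 11² = 121)
(303 + Z)/(-36 + 59) = (303 + 121)/(-36 + 59) = 424/23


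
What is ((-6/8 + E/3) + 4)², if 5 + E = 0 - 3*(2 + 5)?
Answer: 4225/144 ≈ 29.340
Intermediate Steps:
E = -26 (E = -5 + (0 - 3*(2 + 5)) = -5 + (0 - 3*7) = -5 + (0 - 1*21) = -5 + (0 - 21) = -5 - 21 = -26)
((-6/8 + E/3) + 4)² = ((-6/8 - 26/3) + 4)² = ((-6*⅛ - 26*⅓) + 4)² = ((-¾ - 26/3) + 4)² = (-113/12 + 4)² = (-65/12)² = 4225/144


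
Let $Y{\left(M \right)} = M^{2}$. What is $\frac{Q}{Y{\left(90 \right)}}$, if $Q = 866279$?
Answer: $\frac{866279}{8100} \approx 106.95$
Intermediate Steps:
$\frac{Q}{Y{\left(90 \right)}} = \frac{866279}{90^{2}} = \frac{866279}{8100}$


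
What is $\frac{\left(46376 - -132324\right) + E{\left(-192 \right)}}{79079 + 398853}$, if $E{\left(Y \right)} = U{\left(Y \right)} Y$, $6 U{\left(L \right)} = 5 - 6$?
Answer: $\frac{44683}{119483} \approx 0.37397$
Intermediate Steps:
$U{\left(L \right)} = - \frac{1}{6}$ ($U{\left(L \right)} = \frac{5 - 6}{6} = \frac{1}{6} \left(-1\right) = - \frac{1}{6}$)
$E{\left(Y \right)} = - \frac{Y}{6}$
$\frac{\left(46376 - -132324\right) + E{\left(-192 \right)}}{79079 + 398853} = \frac{\left(46376 - -132324\right) - -32}{79079 + 398853} = \frac{\left(46376 + 132324\right) + 32}{477932} = \left(178700 + 32\right) \frac{1}{477932} = 178732 \cdot \frac{1}{477932} = \frac{44683}{119483}$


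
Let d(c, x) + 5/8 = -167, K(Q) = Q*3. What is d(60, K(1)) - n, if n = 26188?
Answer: -210845/8 ≈ -26356.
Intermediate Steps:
K(Q) = 3*Q
d(c, x) = -1341/8 (d(c, x) = -5/8 - 167 = -1341/8)
d(60, K(1)) - n = -1341/8 - 1*26188 = -1341/8 - 26188 = -210845/8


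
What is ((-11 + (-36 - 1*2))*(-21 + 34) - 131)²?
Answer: 589824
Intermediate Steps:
((-11 + (-36 - 1*2))*(-21 + 34) - 131)² = ((-11 + (-36 - 2))*13 - 131)² = ((-11 - 38)*13 - 131)² = (-49*13 - 131)² = (-637 - 131)² = (-768)² = 589824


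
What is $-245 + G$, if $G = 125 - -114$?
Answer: $-6$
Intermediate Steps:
$G = 239$ ($G = 125 + 114 = 239$)
$-245 + G = -245 + 239 = -6$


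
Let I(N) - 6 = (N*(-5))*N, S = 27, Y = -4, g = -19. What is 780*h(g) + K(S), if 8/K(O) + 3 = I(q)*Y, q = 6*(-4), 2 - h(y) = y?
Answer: 188255348/11493 ≈ 16380.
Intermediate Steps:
h(y) = 2 - y
q = -24
I(N) = 6 - 5*N² (I(N) = 6 + (N*(-5))*N = 6 + (-5*N)*N = 6 - 5*N²)
K(O) = 8/11493 (K(O) = 8/(-3 + (6 - 5*(-24)²)*(-4)) = 8/(-3 + (6 - 5*576)*(-4)) = 8/(-3 + (6 - 2880)*(-4)) = 8/(-3 - 2874*(-4)) = 8/(-3 + 11496) = 8/11493)
780*h(g) + K(S) = 780*(2 - 1*(-19)) + 8/11493 = 780*(2 + 19) + 8/11493 = 780*21 + 8/11493 = 16380 + 8/11493 = 188255348/11493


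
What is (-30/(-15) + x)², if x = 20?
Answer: 484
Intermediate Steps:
(-30/(-15) + x)² = (-30/(-15) + 20)² = (-30*(-1/15) + 20)² = (2 + 20)² = 22² = 484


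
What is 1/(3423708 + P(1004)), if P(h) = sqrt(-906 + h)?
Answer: 1711854/5860888234583 - 7*sqrt(2)/11721776469166 ≈ 2.9208e-7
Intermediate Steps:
1/(3423708 + P(1004)) = 1/(3423708 + sqrt(-906 + 1004)) = 1/(3423708 + sqrt(98)) = 1/(3423708 + 7*sqrt(2))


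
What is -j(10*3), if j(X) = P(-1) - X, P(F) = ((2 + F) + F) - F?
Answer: 29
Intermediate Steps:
P(F) = 2 + F (P(F) = (2 + 2*F) - F = 2 + F)
j(X) = 1 - X (j(X) = (2 - 1) - X = 1 - X)
-j(10*3) = -(1 - 10*3) = -(1 - 1*30) = -(1 - 30) = -1*(-29) = 29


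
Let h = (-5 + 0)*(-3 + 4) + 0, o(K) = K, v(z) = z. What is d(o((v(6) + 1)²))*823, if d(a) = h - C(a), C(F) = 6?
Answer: -9053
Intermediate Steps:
h = -5 (h = -5*1 + 0 = -5 + 0 = -5)
d(a) = -11 (d(a) = -5 - 1*6 = -5 - 6 = -11)
d(o((v(6) + 1)²))*823 = -11*823 = -9053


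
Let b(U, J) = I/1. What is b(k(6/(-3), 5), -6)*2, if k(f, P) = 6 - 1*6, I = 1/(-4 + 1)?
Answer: -⅔ ≈ -0.66667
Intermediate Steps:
I = -⅓ (I = 1/(-3) = -⅓ ≈ -0.33333)
k(f, P) = 0 (k(f, P) = 6 - 6 = 0)
b(U, J) = -⅓ (b(U, J) = -⅓/1 = -⅓*1 = -⅓)
b(k(6/(-3), 5), -6)*2 = -⅓*2 = -⅔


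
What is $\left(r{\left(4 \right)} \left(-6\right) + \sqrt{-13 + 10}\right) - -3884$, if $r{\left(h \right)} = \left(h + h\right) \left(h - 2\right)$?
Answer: $3788 + i \sqrt{3} \approx 3788.0 + 1.732 i$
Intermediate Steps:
$r{\left(h \right)} = 2 h \left(-2 + h\right)$
$\left(r{\left(4 \right)} \left(-6\right) + \sqrt{-13 + 10}\right) - -3884 = \left(2 \cdot 4 \left(-2 + 4\right) \left(-6\right) + \sqrt{-13 + 10}\right) - -3884 = \left(2 \cdot 4 \cdot 2 \left(-6\right) + \sqrt{-3}\right) + 3884 = \left(16 \left(-6\right) + i \sqrt{3}\right) + 3884 = \left(-96 + i \sqrt{3}\right) + 3884 = 3788 + i \sqrt{3}$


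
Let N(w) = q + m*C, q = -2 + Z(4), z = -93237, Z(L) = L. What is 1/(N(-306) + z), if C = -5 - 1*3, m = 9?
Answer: -1/93307 ≈ -1.0717e-5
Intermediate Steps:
q = 2 (q = -2 + 4 = 2)
C = -8 (C = -5 - 3 = -8)
N(w) = -70 (N(w) = 2 + 9*(-8) = 2 - 72 = -70)
1/(N(-306) + z) = 1/(-70 - 93237) = 1/(-93307) = -1/93307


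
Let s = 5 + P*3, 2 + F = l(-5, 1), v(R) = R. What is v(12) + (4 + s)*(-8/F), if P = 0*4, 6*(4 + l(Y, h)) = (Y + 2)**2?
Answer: 28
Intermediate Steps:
l(Y, h) = -4 + (2 + Y)**2/6 (l(Y, h) = -4 + (Y + 2)**2/6 = -4 + (2 + Y)**2/6)
F = -9/2 (F = -2 + (-4 + (2 - 5)**2/6) = -2 + (-4 + (1/6)*(-3)**2) = -2 + (-4 + (1/6)*9) = -2 + (-4 + 3/2) = -2 - 5/2 = -9/2 ≈ -4.5000)
P = 0
s = 5 (s = 5 + 0*3 = 5 + 0 = 5)
v(12) + (4 + s)*(-8/F) = 12 + (4 + 5)*(-8/(-9/2)) = 12 + 9*(-8*(-2/9)) = 12 + 9*(16/9) = 12 + 16 = 28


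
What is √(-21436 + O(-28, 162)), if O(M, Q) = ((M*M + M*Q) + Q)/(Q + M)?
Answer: I*√96346469/67 ≈ 146.5*I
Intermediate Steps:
O(M, Q) = (Q + M² + M*Q)/(M + Q) (O(M, Q) = ((M² + M*Q) + Q)/(M + Q) = (Q + M² + M*Q)/(M + Q))
√(-21436 + O(-28, 162)) = √(-21436 + (162 + (-28)² - 28*162)/(-28 + 162)) = √(-21436 + (162 + 784 - 4536)/134) = √(-21436 + (1/134)*(-3590)) = √(-21436 - 1795/67) = √(-1438007/67) = I*√96346469/67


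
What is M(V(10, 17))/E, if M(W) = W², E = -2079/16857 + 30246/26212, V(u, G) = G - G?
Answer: 0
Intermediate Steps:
V(u, G) = 0
E = 25297893/24547538 (E = -2079*1/16857 + 30246*(1/26212) = -231/1873 + 15123/13106 = 25297893/24547538 ≈ 1.0306)
M(V(10, 17))/E = 0²/(25297893/24547538) = 0*(24547538/25297893) = 0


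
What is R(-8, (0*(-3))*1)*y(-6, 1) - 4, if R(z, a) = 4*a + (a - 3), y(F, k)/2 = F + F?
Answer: 68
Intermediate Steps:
y(F, k) = 4*F (y(F, k) = 2*(F + F) = 2*(2*F) = 4*F)
R(z, a) = -3 + 5*a (R(z, a) = 4*a + (-3 + a) = -3 + 5*a)
R(-8, (0*(-3))*1)*y(-6, 1) - 4 = (-3 + 5*((0*(-3))*1))*(4*(-6)) - 4 = (-3 + 5*(0*1))*(-24) - 4 = (-3 + 5*0)*(-24) - 4 = (-3 + 0)*(-24) - 4 = -3*(-24) - 4 = 72 - 4 = 68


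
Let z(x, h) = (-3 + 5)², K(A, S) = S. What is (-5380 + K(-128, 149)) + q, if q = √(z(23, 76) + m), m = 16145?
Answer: -5231 + √16149 ≈ -5103.9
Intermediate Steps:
z(x, h) = 4 (z(x, h) = 2² = 4)
q = √16149 (q = √(4 + 16145) = √16149 ≈ 127.08)
(-5380 + K(-128, 149)) + q = (-5380 + 149) + √16149 = -5231 + √16149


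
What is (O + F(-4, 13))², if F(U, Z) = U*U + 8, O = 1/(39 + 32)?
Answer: 2907025/5041 ≈ 576.68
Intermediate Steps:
O = 1/71 ≈ 0.014085
F(U, Z) = 8 + U² (F(U, Z) = U² + 8 = 8 + U²)
(O + F(-4, 13))² = (1/71 + (8 + (-4)²))² = (1/71 + (8 + 16))² = (1/71 + 24)² = (1705/71)² = 2907025/5041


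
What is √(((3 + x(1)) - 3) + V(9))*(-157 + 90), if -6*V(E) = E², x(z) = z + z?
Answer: -67*I*√46/2 ≈ -227.21*I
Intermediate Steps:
x(z) = 2*z
V(E) = -E²/6
√(((3 + x(1)) - 3) + V(9))*(-157 + 90) = √(((3 + 2*1) - 3) - ⅙*9²)*(-157 + 90) = √(((3 + 2) - 3) - ⅙*81)*(-67) = √((5 - 3) - 27/2)*(-67) = √(2 - 27/2)*(-67) = √(-23/2)*(-67) = (I*√46/2)*(-67) = -67*I*√46/2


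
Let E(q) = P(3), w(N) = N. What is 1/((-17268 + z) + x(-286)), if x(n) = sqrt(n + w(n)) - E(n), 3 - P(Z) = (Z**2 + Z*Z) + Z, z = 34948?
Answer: 8849/156609888 - I*sqrt(143)/156609888 ≈ 5.6503e-5 - 7.6357e-8*I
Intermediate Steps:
P(Z) = 3 - Z - 2*Z**2 (P(Z) = 3 - ((Z**2 + Z*Z) + Z) = 3 - ((Z**2 + Z**2) + Z) = 3 - (2*Z**2 + Z) = 3 - (Z + 2*Z**2) = 3 + (-Z - 2*Z**2) = 3 - Z - 2*Z**2)
E(q) = -18 (E(q) = 3 - 1*3 - 2*3**2 = 3 - 3 - 2*9 = 3 - 3 - 18 = -18)
x(n) = 18 + sqrt(2)*sqrt(n) (x(n) = sqrt(n + n) - 1*(-18) = sqrt(2*n) + 18 = sqrt(2)*sqrt(n) + 18 = 18 + sqrt(2)*sqrt(n))
1/((-17268 + z) + x(-286)) = 1/((-17268 + 34948) + (18 + sqrt(2)*sqrt(-286))) = 1/(17680 + (18 + sqrt(2)*(I*sqrt(286)))) = 1/(17680 + (18 + 2*I*sqrt(143))) = 1/(17698 + 2*I*sqrt(143))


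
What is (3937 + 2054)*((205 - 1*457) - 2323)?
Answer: -15426825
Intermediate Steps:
(3937 + 2054)*((205 - 1*457) - 2323) = 5991*((205 - 457) - 2323) = 5991*(-252 - 2323) = 5991*(-2575) = -15426825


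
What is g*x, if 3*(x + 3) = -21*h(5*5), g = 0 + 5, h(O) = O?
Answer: -890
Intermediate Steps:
g = 5
x = -178 (x = -3 + (-105*5)/3 = -3 + (-21*25)/3 = -3 + (⅓)*(-525) = -3 - 175 = -178)
g*x = 5*(-178) = -890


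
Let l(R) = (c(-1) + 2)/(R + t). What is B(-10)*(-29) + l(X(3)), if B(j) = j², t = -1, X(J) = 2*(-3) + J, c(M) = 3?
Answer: -11605/4 ≈ -2901.3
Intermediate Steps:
X(J) = -6 + J
l(R) = 5/(-1 + R) (l(R) = (3 + 2)/(R - 1) = 5/(-1 + R))
B(-10)*(-29) + l(X(3)) = (-10)²*(-29) + 5/(-1 + (-6 + 3)) = 100*(-29) + 5/(-1 - 3) = -2900 + 5/(-4) = -2900 + 5*(-¼) = -2900 - 5/4 = -11605/4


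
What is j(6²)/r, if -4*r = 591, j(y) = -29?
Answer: 116/591 ≈ 0.19628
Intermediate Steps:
r = -591/4 (r = -¼*591 = -591/4 ≈ -147.75)
j(6²)/r = -29/(-591/4) = -29*(-4/591) = 116/591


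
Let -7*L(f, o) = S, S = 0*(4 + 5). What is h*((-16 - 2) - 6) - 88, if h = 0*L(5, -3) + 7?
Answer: -256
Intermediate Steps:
S = 0 (S = 0*9 = 0)
L(f, o) = 0 (L(f, o) = -1/7*0 = 0)
h = 7 (h = 0*0 + 7 = 0 + 7 = 7)
h*((-16 - 2) - 6) - 88 = 7*((-16 - 2) - 6) - 88 = 7*(-18 - 6) - 88 = 7*(-24) - 88 = -168 - 88 = -256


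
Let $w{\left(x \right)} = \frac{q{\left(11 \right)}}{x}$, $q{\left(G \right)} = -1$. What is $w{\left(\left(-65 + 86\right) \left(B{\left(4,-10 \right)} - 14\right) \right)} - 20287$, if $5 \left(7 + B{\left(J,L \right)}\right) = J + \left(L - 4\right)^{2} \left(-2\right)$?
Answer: $- \frac{210031306}{10353} \approx -20287.0$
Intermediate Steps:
$B{\left(J,L \right)} = -7 - \frac{2 \left(-4 + L\right)^{2}}{5} + \frac{J}{5}$ ($B{\left(J,L \right)} = -7 + \frac{J + \left(L - 4\right)^{2} \left(-2\right)}{5} = -7 + \frac{J + \left(-4 + L\right)^{2} \left(-2\right)}{5} = -7 + \frac{J - 2 \left(-4 + L\right)^{2}}{5} = -7 + \left(- \frac{2 \left(-4 + L\right)^{2}}{5} + \frac{J}{5}\right) = -7 - \frac{2 \left(-4 + L\right)^{2}}{5} + \frac{J}{5}$)
$w{\left(x \right)} = - \frac{1}{x}$
$w{\left(\left(-65 + 86\right) \left(B{\left(4,-10 \right)} - 14\right) \right)} - 20287 = - \frac{1}{\left(-65 + 86\right) \left(\left(-7 - \frac{2 \left(-4 - 10\right)^{2}}{5} + \frac{1}{5} \cdot 4\right) - 14\right)} - 20287 = - \frac{1}{21 \left(\left(-7 - \frac{2 \left(-14\right)^{2}}{5} + \frac{4}{5}\right) - 14\right)} - 20287 = - \frac{1}{21 \left(\left(-7 - \frac{392}{5} + \frac{4}{5}\right) - 14\right)} - 20287 = - \frac{1}{21 \left(- \frac{423}{5} - 14\right)} - 20287 = - \frac{1}{21 \left(- \frac{493}{5}\right)} - 20287 = - \frac{1}{- \frac{10353}{5}} - 20287 = \left(-1\right) \left(- \frac{5}{10353}\right) - 20287 = \frac{5}{10353} - 20287 = - \frac{210031306}{10353}$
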